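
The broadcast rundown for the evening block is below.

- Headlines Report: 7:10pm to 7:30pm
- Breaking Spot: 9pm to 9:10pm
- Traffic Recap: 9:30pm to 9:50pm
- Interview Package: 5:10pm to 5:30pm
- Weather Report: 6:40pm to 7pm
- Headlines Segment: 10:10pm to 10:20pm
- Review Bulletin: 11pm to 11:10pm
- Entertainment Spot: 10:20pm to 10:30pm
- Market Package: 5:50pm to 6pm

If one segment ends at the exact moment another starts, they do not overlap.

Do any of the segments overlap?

Two intervals overlap when each starts before the other ends.
Sorted by start: Interview Package, Market Package, Weather Report, Headlines Report, Breaking Spot, Traffic Recap, Headlines Segment, Entertainment Spot, Review Bulletin.
Market Package starts after Interview Package ends, so nothing later overlaps Interview Package either.
Weather Report starts after Market Package ends, so nothing later overlaps Market Package either.
Headlines Report starts after Weather Report ends, so nothing later overlaps Weather Report either.
Breaking Spot starts after Headlines Report ends, so nothing later overlaps Headlines Report either.
Traffic Recap starts after Breaking Spot ends, so nothing later overlaps Breaking Spot either.
Headlines Segment starts after Traffic Recap ends, so nothing later overlaps Traffic Recap either.
Entertainment Spot starts exactly when Headlines Segment ends (back-to-back, no overlap), so nothing later overlaps Headlines Segment either.
Review Bulletin starts after Entertainment Spot ends.
Every pair is clear; the schedule has no overlaps.

No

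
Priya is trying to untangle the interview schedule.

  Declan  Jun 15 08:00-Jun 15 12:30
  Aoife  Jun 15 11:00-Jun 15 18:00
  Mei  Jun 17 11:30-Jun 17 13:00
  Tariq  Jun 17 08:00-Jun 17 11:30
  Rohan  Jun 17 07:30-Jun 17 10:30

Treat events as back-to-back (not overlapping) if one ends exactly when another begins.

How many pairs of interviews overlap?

2

Sorted by start: Declan, Aoife, Rohan, Tariq, Mei.
Aoife starts before Declan ends → Declan and Aoife overlap.
Rohan starts after Declan ends, so Declan has no further overlaps.
Rohan starts after Aoife ends, so Aoife has no further overlaps.
Tariq starts before Rohan ends → Rohan and Tariq overlap.
Mei starts after Rohan ends.
Mei starts exactly when Tariq ends (back-to-back, no overlap).
Overlapping pairs: Aoife & Declan, Rohan & Tariq — 2 in total.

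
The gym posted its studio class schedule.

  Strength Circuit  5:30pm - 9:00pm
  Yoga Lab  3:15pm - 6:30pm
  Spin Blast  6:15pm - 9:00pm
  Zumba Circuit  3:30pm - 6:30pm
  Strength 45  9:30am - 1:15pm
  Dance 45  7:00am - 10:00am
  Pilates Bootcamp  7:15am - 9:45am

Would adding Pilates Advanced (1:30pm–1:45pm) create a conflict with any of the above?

No — it doesn't clash with anything

Dance 45: ends 10:00am at or before Pilates Advanced starts 1:30pm → clear.
Pilates Bootcamp: ends 9:45am at or before Pilates Advanced starts 1:30pm → clear.
Strength 45: ends 1:15pm at or before Pilates Advanced starts 1:30pm → clear.
Yoga Lab: starts 3:15pm at or after Pilates Advanced ends 1:45pm → clear.
Zumba Circuit: starts 3:30pm at or after Pilates Advanced ends 1:45pm → clear.
Strength Circuit: starts 5:30pm at or after Pilates Advanced ends 1:45pm → clear.
Spin Blast: starts 6:15pm at or after Pilates Advanced ends 1:45pm → clear.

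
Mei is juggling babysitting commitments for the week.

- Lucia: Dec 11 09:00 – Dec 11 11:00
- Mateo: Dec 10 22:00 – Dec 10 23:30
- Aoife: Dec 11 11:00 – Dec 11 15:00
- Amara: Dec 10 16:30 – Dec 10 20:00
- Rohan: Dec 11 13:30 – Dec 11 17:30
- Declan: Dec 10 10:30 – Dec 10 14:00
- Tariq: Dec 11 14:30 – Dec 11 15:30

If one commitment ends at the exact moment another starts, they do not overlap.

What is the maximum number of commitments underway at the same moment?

3

Walk through starts and ends in time order (an end at T is processed before a start at T):
Dec 10 10:30 start Declan → 1
Dec 10 14:00 end Declan → 0
Dec 10 16:30 start Amara → 1
Dec 10 20:00 end Amara → 0
Dec 10 22:00 start Mateo → 1
Dec 10 23:30 end Mateo → 0
Dec 11 09:00 start Lucia → 1
Dec 11 11:00 end Lucia → 0
Dec 11 11:00 start Aoife → 1
Dec 11 13:30 start Rohan → 2
Dec 11 14:30 start Tariq → 3
Dec 11 15:00 end Aoife → 2
Dec 11 15:30 end Tariq → 1
Dec 11 17:30 end Rohan → 0
Peak is 3, at Dec 11 14:30 (Aoife, Rohan, Tariq).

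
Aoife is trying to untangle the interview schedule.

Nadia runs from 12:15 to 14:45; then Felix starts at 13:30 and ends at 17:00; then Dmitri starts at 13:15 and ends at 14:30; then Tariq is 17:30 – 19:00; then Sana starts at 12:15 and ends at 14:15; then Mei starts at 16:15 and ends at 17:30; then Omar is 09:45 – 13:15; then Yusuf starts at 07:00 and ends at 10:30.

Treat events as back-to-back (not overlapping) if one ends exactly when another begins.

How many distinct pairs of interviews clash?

Check each pair: they overlap iff neither finishes before the other starts.
Sorted by start: Yusuf, Omar, Nadia, Sana, Dmitri, Felix, Mei, Tariq.
Omar starts before Yusuf ends → Yusuf and Omar overlap.
Nadia starts after Yusuf ends, so nothing later overlaps Yusuf either.
Nadia starts before Omar ends → Omar and Nadia overlap.
Sana starts before Omar ends → Omar and Sana overlap.
Dmitri starts exactly when Omar ends (back-to-back, no overlap), so nothing later overlaps Omar either.
Sana starts before Nadia ends → Nadia and Sana overlap.
Dmitri starts before Nadia ends → Nadia and Dmitri overlap.
Felix starts before Nadia ends → Nadia and Felix overlap.
Mei starts after Nadia ends, so nothing later overlaps Nadia either.
Dmitri starts before Sana ends → Sana and Dmitri overlap.
Felix starts before Sana ends → Sana and Felix overlap.
Mei starts after Sana ends, so nothing later overlaps Sana either.
Felix starts before Dmitri ends → Dmitri and Felix overlap.
Mei starts after Dmitri ends, so nothing later overlaps Dmitri either.
Mei starts before Felix ends → Felix and Mei overlap.
Tariq starts after Felix ends.
Tariq starts exactly when Mei ends (back-to-back, no overlap).
Overlapping pairs: Dmitri & Felix, Dmitri & Nadia, Dmitri & Sana, Felix & Mei, Felix & Nadia, Felix & Sana, Nadia & Omar, Nadia & Sana, Omar & Sana, Omar & Yusuf — 10 in total.

10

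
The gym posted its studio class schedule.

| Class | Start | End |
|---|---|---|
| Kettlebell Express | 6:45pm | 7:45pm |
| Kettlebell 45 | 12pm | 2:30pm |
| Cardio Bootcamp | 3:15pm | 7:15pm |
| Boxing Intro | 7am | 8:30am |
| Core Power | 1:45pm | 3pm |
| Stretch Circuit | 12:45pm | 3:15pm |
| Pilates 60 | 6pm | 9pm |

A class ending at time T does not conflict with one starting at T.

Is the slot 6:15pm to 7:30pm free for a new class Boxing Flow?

Boxing Intro: ends 8:30am at or before Boxing Flow starts 6:15pm → clear.
Kettlebell 45: ends 2:30pm at or before Boxing Flow starts 6:15pm → clear.
Stretch Circuit: ends 3:15pm at or before Boxing Flow starts 6:15pm → clear.
Core Power: ends 3pm at or before Boxing Flow starts 6:15pm → clear.
Cardio Bootcamp: starts 3:15pm before Boxing Flow ends 7:30pm, and ends 7:15pm after Boxing Flow starts 6:15pm → overlap.
Pilates 60: starts 6pm before Boxing Flow ends 7:30pm, and ends 9pm after Boxing Flow starts 6:15pm → overlap.
Kettlebell Express: starts 6:45pm before Boxing Flow ends 7:30pm, and ends 7:45pm after Boxing Flow starts 6:15pm → overlap.
Boxing Flow overlaps Kettlebell Express, Cardio Bootcamp, Pilates 60.

No — it overlaps Cardio Bootcamp, Kettlebell Express, Pilates 60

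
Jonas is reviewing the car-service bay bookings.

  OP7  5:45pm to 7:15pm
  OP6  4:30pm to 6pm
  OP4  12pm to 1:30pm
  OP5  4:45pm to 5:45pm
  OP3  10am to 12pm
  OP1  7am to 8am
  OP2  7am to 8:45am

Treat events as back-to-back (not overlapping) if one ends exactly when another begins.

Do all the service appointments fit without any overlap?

Sorted by start: OP1, OP2, OP3, OP4, OP6, OP5, OP7.
OP2 starts before OP1 ends → OP1 and OP2 overlap.
That's a conflict, so the schedule is not conflict-free.

No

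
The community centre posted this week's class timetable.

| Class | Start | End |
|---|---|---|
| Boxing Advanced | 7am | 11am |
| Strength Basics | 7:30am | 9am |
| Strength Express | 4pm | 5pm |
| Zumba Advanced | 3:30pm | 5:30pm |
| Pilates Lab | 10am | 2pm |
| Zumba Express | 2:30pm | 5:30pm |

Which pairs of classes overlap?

Sorted by start: Boxing Advanced, Strength Basics, Pilates Lab, Zumba Express, Zumba Advanced, Strength Express.
Strength Basics starts before Boxing Advanced ends → Boxing Advanced and Strength Basics overlap.
Pilates Lab starts before Boxing Advanced ends → Boxing Advanced and Pilates Lab overlap.
Zumba Express starts after Boxing Advanced ends, so Boxing Advanced has no further overlaps.
Pilates Lab starts after Strength Basics ends, so Strength Basics has no further overlaps.
Zumba Express starts after Pilates Lab ends, so Pilates Lab has no further overlaps.
Zumba Advanced starts before Zumba Express ends → Zumba Express and Zumba Advanced overlap.
Strength Express starts before Zumba Express ends → Zumba Express and Strength Express overlap.
Strength Express starts before Zumba Advanced ends → Zumba Advanced and Strength Express overlap.

Boxing Advanced & Pilates Lab, Boxing Advanced & Strength Basics, Strength Express & Zumba Advanced, Strength Express & Zumba Express, Zumba Advanced & Zumba Express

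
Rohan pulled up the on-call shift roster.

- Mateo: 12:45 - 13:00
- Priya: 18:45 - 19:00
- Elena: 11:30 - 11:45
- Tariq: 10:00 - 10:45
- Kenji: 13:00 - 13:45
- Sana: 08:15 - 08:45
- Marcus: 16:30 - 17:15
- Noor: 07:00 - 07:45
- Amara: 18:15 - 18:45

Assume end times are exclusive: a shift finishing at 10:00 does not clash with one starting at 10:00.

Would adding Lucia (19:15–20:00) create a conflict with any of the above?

No — it doesn't clash with anything

Noor: ends 07:45 at or before Lucia starts 19:15 → clear.
Sana: ends 08:45 at or before Lucia starts 19:15 → clear.
Tariq: ends 10:45 at or before Lucia starts 19:15 → clear.
Elena: ends 11:45 at or before Lucia starts 19:15 → clear.
Mateo: ends 13:00 at or before Lucia starts 19:15 → clear.
Kenji: ends 13:45 at or before Lucia starts 19:15 → clear.
Marcus: ends 17:15 at or before Lucia starts 19:15 → clear.
Amara: ends 18:45 at or before Lucia starts 19:15 → clear.
Priya: ends 19:00 at or before Lucia starts 19:15 → clear.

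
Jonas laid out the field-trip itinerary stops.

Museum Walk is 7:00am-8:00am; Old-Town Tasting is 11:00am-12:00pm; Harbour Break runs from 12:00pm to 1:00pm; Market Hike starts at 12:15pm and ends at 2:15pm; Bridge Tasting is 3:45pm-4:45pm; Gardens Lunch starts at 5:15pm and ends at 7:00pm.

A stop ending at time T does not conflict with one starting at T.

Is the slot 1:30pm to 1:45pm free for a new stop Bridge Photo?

Museum Walk: ends 8:00am at or before Bridge Photo starts 1:30pm → clear.
Old-Town Tasting: ends 12:00pm at or before Bridge Photo starts 1:30pm → clear.
Harbour Break: ends 1:00pm at or before Bridge Photo starts 1:30pm → clear.
Market Hike: starts 12:15pm before Bridge Photo ends 1:45pm, and ends 2:15pm after Bridge Photo starts 1:30pm → overlap.
Bridge Tasting: starts 3:45pm at or after Bridge Photo ends 1:45pm → clear.
Gardens Lunch: starts 5:15pm at or after Bridge Photo ends 1:45pm → clear.
Bridge Photo overlaps Market Hike.

No — it overlaps Market Hike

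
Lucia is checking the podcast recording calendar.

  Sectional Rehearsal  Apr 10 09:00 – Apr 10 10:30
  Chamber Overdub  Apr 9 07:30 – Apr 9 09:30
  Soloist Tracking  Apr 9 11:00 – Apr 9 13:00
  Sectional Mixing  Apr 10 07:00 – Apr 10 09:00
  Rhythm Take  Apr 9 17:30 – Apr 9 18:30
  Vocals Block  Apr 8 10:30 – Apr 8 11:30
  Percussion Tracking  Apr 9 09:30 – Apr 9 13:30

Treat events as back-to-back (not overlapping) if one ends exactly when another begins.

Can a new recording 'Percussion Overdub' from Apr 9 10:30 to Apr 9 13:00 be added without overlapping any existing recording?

No — it overlaps Percussion Tracking, Soloist Tracking

Vocals Block: ends Apr 8 11:30 at or before Percussion Overdub starts Apr 9 10:30 → clear.
Chamber Overdub: ends Apr 9 09:30 at or before Percussion Overdub starts Apr 9 10:30 → clear.
Percussion Tracking: starts Apr 9 09:30 before Percussion Overdub ends Apr 9 13:00, and ends Apr 9 13:30 after Percussion Overdub starts Apr 9 10:30 → overlap.
Soloist Tracking: starts Apr 9 11:00 before Percussion Overdub ends Apr 9 13:00, and ends Apr 9 13:00 after Percussion Overdub starts Apr 9 10:30 → overlap.
Rhythm Take: starts Apr 9 17:30 at or after Percussion Overdub ends Apr 9 13:00 → clear.
Sectional Mixing: starts Apr 10 07:00 at or after Percussion Overdub ends Apr 9 13:00 → clear.
Sectional Rehearsal: starts Apr 10 09:00 at or after Percussion Overdub ends Apr 9 13:00 → clear.
Percussion Overdub overlaps Percussion Tracking, Soloist Tracking.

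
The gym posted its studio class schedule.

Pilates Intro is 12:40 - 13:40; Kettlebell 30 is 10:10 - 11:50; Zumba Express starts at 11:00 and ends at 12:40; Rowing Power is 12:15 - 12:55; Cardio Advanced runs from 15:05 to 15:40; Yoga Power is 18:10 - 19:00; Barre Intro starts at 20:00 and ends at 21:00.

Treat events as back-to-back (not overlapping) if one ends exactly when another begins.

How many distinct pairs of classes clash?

Sorted by start: Kettlebell 30, Zumba Express, Rowing Power, Pilates Intro, Cardio Advanced, Yoga Power, Barre Intro.
Zumba Express starts before Kettlebell 30 ends → Kettlebell 30 and Zumba Express overlap.
Rowing Power starts after Kettlebell 30 ends, so nothing later overlaps Kettlebell 30 either.
Rowing Power starts before Zumba Express ends → Zumba Express and Rowing Power overlap.
Pilates Intro starts exactly when Zumba Express ends (back-to-back, no overlap), so nothing later overlaps Zumba Express either.
Pilates Intro starts before Rowing Power ends → Rowing Power and Pilates Intro overlap.
Cardio Advanced starts after Rowing Power ends, so nothing later overlaps Rowing Power either.
Cardio Advanced starts after Pilates Intro ends, so nothing later overlaps Pilates Intro either.
Yoga Power starts after Cardio Advanced ends, so nothing later overlaps Cardio Advanced either.
Barre Intro starts after Yoga Power ends.
Overlapping pairs: Kettlebell 30 & Zumba Express, Pilates Intro & Rowing Power, Rowing Power & Zumba Express — 3 in total.

3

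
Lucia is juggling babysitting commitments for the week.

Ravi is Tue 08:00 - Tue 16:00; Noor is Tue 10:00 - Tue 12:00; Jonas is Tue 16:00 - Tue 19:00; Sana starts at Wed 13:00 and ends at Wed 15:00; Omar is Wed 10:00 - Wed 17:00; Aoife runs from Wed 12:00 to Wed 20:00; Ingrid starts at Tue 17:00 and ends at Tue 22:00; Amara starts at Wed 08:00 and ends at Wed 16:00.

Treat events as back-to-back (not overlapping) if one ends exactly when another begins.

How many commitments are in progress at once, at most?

Sweep the timeline, counting +1 at each start and −1 at each end (ends before starts at a tie):
Tue 08:00 start Ravi → 1
Tue 10:00 start Noor → 2
Tue 12:00 end Noor → 1
Tue 16:00 end Ravi → 0
Tue 16:00 start Jonas → 1
Tue 17:00 start Ingrid → 2
Tue 19:00 end Jonas → 1
Tue 22:00 end Ingrid → 0
Wed 08:00 start Amara → 1
Wed 10:00 start Omar → 2
Wed 12:00 start Aoife → 3
Wed 13:00 start Sana → 4
Wed 15:00 end Sana → 3
Wed 16:00 end Amara → 2
Wed 17:00 end Omar → 1
Wed 20:00 end Aoife → 0
Peak is 4, at Wed 13:00 (Amara, Aoife, Omar, Sana).

4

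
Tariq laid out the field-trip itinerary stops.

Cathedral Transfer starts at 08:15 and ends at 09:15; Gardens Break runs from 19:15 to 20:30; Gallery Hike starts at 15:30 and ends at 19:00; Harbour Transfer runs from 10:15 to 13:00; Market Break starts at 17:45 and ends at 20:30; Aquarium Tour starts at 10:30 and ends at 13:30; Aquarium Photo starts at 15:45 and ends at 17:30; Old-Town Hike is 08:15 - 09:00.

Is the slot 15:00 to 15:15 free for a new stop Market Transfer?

Old-Town Hike: ends 09:00 at or before Market Transfer starts 15:00 → clear.
Cathedral Transfer: ends 09:15 at or before Market Transfer starts 15:00 → clear.
Harbour Transfer: ends 13:00 at or before Market Transfer starts 15:00 → clear.
Aquarium Tour: ends 13:30 at or before Market Transfer starts 15:00 → clear.
Gallery Hike: starts 15:30 at or after Market Transfer ends 15:15 → clear.
Aquarium Photo: starts 15:45 at or after Market Transfer ends 15:15 → clear.
Market Break: starts 17:45 at or after Market Transfer ends 15:15 → clear.
Gardens Break: starts 19:15 at or after Market Transfer ends 15:15 → clear.

Yes — the slot is free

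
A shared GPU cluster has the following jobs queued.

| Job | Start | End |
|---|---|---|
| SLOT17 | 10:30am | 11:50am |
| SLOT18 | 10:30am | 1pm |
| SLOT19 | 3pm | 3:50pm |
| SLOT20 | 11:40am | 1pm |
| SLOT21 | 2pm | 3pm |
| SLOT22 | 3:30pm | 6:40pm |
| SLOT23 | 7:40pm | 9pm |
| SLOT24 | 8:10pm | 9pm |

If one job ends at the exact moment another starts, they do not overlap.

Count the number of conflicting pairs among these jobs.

5

Sorted by start: SLOT17, SLOT18, SLOT20, SLOT21, SLOT19, SLOT22, SLOT23, SLOT24.
SLOT18 starts before SLOT17 ends → SLOT17 and SLOT18 overlap.
SLOT20 starts before SLOT17 ends → SLOT17 and SLOT20 overlap.
SLOT21 starts after SLOT17 ends, so SLOT17 has no further overlaps.
SLOT20 starts before SLOT18 ends → SLOT18 and SLOT20 overlap.
SLOT21 starts after SLOT18 ends, so SLOT18 has no further overlaps.
SLOT21 starts after SLOT20 ends, so SLOT20 has no further overlaps.
SLOT19 starts exactly when SLOT21 ends (back-to-back, no overlap), so SLOT21 has no further overlaps.
SLOT22 starts before SLOT19 ends → SLOT19 and SLOT22 overlap.
SLOT23 starts after SLOT19 ends, so SLOT19 has no further overlaps.
SLOT23 starts after SLOT22 ends, so SLOT22 has no further overlaps.
SLOT24 starts before SLOT23 ends → SLOT23 and SLOT24 overlap.
Overlapping pairs: SLOT17 & SLOT18, SLOT17 & SLOT20, SLOT18 & SLOT20, SLOT19 & SLOT22, SLOT23 & SLOT24 — 5 in total.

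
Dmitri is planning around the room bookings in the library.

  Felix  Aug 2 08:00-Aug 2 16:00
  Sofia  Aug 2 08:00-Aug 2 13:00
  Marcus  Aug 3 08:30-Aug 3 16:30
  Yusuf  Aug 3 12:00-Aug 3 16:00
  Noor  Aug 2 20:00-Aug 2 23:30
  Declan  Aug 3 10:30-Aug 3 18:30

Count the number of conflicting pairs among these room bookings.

4

Two intervals overlap when each starts before the other ends.
Sorted by start: Felix, Sofia, Noor, Marcus, Declan, Yusuf.
Sofia starts before Felix ends → Felix and Sofia overlap.
Noor starts after Felix ends, so nothing later overlaps Felix either.
Noor starts after Sofia ends, so nothing later overlaps Sofia either.
Marcus starts after Noor ends, so nothing later overlaps Noor either.
Declan starts before Marcus ends → Marcus and Declan overlap.
Yusuf starts before Marcus ends → Marcus and Yusuf overlap.
Yusuf starts before Declan ends → Declan and Yusuf overlap.
Overlapping pairs: Declan & Marcus, Declan & Yusuf, Felix & Sofia, Marcus & Yusuf — 4 in total.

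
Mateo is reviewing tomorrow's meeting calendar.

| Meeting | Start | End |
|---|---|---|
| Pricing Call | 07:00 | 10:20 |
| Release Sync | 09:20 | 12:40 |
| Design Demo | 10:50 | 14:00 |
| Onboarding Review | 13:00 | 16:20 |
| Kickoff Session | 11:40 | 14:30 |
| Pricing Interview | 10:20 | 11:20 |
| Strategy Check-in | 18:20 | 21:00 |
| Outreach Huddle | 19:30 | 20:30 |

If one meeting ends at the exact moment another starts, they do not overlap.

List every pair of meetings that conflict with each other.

Design Demo & Kickoff Session, Design Demo & Onboarding Review, Design Demo & Pricing Interview, Design Demo & Release Sync, Kickoff Session & Onboarding Review, Kickoff Session & Release Sync, Outreach Huddle & Strategy Check-in, Pricing Call & Release Sync, Pricing Interview & Release Sync

Check each pair: they overlap iff neither finishes before the other starts.
Sorted by start: Pricing Call, Release Sync, Pricing Interview, Design Demo, Kickoff Session, Onboarding Review, Strategy Check-in, Outreach Huddle.
Release Sync starts before Pricing Call ends → Pricing Call and Release Sync overlap.
Pricing Interview starts exactly when Pricing Call ends (back-to-back, no overlap), so nothing later overlaps Pricing Call either.
Pricing Interview starts before Release Sync ends → Release Sync and Pricing Interview overlap.
Design Demo starts before Release Sync ends → Release Sync and Design Demo overlap.
Kickoff Session starts before Release Sync ends → Release Sync and Kickoff Session overlap.
Onboarding Review starts after Release Sync ends, so nothing later overlaps Release Sync either.
Design Demo starts before Pricing Interview ends → Pricing Interview and Design Demo overlap.
Kickoff Session starts after Pricing Interview ends, so nothing later overlaps Pricing Interview either.
Kickoff Session starts before Design Demo ends → Design Demo and Kickoff Session overlap.
Onboarding Review starts before Design Demo ends → Design Demo and Onboarding Review overlap.
Strategy Check-in starts after Design Demo ends, so nothing later overlaps Design Demo either.
Onboarding Review starts before Kickoff Session ends → Kickoff Session and Onboarding Review overlap.
Strategy Check-in starts after Kickoff Session ends, so nothing later overlaps Kickoff Session either.
Strategy Check-in starts after Onboarding Review ends, so nothing later overlaps Onboarding Review either.
Outreach Huddle starts before Strategy Check-in ends → Strategy Check-in and Outreach Huddle overlap.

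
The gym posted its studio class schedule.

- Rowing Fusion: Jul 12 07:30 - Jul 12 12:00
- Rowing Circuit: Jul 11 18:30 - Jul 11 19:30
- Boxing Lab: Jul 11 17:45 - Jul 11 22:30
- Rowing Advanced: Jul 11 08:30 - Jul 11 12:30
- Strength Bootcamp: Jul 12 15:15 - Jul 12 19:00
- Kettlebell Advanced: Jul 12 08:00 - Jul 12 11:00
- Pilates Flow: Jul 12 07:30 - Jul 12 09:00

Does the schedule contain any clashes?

Yes

Sorted by start: Rowing Advanced, Boxing Lab, Rowing Circuit, Rowing Fusion, Pilates Flow, Kettlebell Advanced, Strength Bootcamp.
Boxing Lab starts after Rowing Advanced ends, so Rowing Advanced has no further overlaps.
Rowing Circuit starts before Boxing Lab ends → Boxing Lab and Rowing Circuit overlap.
That's a conflict, so the schedule is not conflict-free.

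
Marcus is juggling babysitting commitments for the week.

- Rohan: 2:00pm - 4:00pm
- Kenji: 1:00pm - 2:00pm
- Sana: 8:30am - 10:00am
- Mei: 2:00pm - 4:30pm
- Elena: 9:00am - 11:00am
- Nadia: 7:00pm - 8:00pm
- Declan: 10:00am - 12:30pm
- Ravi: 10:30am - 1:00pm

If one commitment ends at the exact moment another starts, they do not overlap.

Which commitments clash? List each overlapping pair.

Sorted by start: Sana, Elena, Declan, Ravi, Kenji, Mei, Rohan, Nadia.
Elena starts before Sana ends → Sana and Elena overlap.
Declan starts exactly when Sana ends (back-to-back, no overlap); Sana is clear from here.
Declan starts before Elena ends → Elena and Declan overlap.
Ravi starts before Elena ends → Elena and Ravi overlap.
Kenji starts after Elena ends; Elena is clear from here.
Ravi starts before Declan ends → Declan and Ravi overlap.
Kenji starts after Declan ends; Declan is clear from here.
Kenji starts exactly when Ravi ends (back-to-back, no overlap); Ravi is clear from here.
Mei starts exactly when Kenji ends (back-to-back, no overlap); Kenji is clear from here.
Rohan starts before Mei ends → Mei and Rohan overlap.
Nadia starts after Mei ends.
Nadia starts after Rohan ends.

Declan & Elena, Declan & Ravi, Elena & Ravi, Elena & Sana, Mei & Rohan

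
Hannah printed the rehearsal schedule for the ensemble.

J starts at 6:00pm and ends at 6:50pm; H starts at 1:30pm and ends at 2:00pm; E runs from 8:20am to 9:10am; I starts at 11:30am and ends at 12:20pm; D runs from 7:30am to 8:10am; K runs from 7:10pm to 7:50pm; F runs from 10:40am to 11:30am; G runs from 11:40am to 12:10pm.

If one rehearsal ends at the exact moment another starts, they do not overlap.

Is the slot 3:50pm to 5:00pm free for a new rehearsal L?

D: ends 8:10am at or before L starts 3:50pm → clear.
E: ends 9:10am at or before L starts 3:50pm → clear.
F: ends 11:30am at or before L starts 3:50pm → clear.
I: ends 12:20pm at or before L starts 3:50pm → clear.
G: ends 12:10pm at or before L starts 3:50pm → clear.
H: ends 2:00pm at or before L starts 3:50pm → clear.
J: starts 6:00pm at or after L ends 5:00pm → clear.
K: starts 7:10pm at or after L ends 5:00pm → clear.

Yes — the slot is free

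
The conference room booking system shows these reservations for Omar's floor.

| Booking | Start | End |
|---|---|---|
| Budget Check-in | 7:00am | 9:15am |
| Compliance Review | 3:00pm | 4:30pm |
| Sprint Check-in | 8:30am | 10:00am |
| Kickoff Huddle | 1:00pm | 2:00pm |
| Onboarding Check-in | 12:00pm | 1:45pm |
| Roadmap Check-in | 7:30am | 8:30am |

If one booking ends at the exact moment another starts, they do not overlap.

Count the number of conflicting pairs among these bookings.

3

Two intervals overlap when each starts before the other ends.
Sorted by start: Budget Check-in, Roadmap Check-in, Sprint Check-in, Onboarding Check-in, Kickoff Huddle, Compliance Review.
Roadmap Check-in starts before Budget Check-in ends → Budget Check-in and Roadmap Check-in overlap.
Sprint Check-in starts before Budget Check-in ends → Budget Check-in and Sprint Check-in overlap.
Onboarding Check-in starts after Budget Check-in ends — done with Budget Check-in.
Sprint Check-in starts exactly when Roadmap Check-in ends (back-to-back, no overlap) — done with Roadmap Check-in.
Onboarding Check-in starts after Sprint Check-in ends — done with Sprint Check-in.
Kickoff Huddle starts before Onboarding Check-in ends → Onboarding Check-in and Kickoff Huddle overlap.
Compliance Review starts after Onboarding Check-in ends.
Compliance Review starts after Kickoff Huddle ends.
Overlapping pairs: Budget Check-in & Roadmap Check-in, Budget Check-in & Sprint Check-in, Kickoff Huddle & Onboarding Check-in — 3 in total.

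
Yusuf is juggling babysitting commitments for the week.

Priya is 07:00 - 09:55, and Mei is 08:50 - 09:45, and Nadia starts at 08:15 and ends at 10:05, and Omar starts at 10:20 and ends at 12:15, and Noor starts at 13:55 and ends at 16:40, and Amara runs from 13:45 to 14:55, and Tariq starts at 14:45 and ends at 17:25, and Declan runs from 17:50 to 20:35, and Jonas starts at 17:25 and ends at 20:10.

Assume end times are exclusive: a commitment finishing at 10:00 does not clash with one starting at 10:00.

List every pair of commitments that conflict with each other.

Amara & Noor, Amara & Tariq, Declan & Jonas, Mei & Nadia, Mei & Priya, Nadia & Priya, Noor & Tariq

Sorted by start: Priya, Nadia, Mei, Omar, Amara, Noor, Tariq, Jonas, Declan.
Nadia starts before Priya ends → Priya and Nadia overlap.
Mei starts before Priya ends → Priya and Mei overlap.
Omar starts after Priya ends, so Priya has no further overlaps.
Mei starts before Nadia ends → Nadia and Mei overlap.
Omar starts after Nadia ends, so Nadia has no further overlaps.
Omar starts after Mei ends, so Mei has no further overlaps.
Amara starts after Omar ends, so Omar has no further overlaps.
Noor starts before Amara ends → Amara and Noor overlap.
Tariq starts before Amara ends → Amara and Tariq overlap.
Jonas starts after Amara ends, so Amara has no further overlaps.
Tariq starts before Noor ends → Noor and Tariq overlap.
Jonas starts after Noor ends, so Noor has no further overlaps.
Jonas starts exactly when Tariq ends (back-to-back, no overlap), so Tariq has no further overlaps.
Declan starts before Jonas ends → Jonas and Declan overlap.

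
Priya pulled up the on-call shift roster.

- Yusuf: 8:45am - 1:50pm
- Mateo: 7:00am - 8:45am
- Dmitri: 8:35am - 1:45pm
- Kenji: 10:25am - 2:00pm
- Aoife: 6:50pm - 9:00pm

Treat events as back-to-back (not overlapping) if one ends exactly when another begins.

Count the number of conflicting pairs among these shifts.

Sorted by start: Mateo, Dmitri, Yusuf, Kenji, Aoife.
Dmitri starts before Mateo ends → Mateo and Dmitri overlap.
Yusuf starts exactly when Mateo ends (back-to-back, no overlap), so nothing later overlaps Mateo either.
Yusuf starts before Dmitri ends → Dmitri and Yusuf overlap.
Kenji starts before Dmitri ends → Dmitri and Kenji overlap.
Aoife starts after Dmitri ends.
Kenji starts before Yusuf ends → Yusuf and Kenji overlap.
Aoife starts after Yusuf ends.
Aoife starts after Kenji ends.
Overlapping pairs: Dmitri & Kenji, Dmitri & Mateo, Dmitri & Yusuf, Kenji & Yusuf — 4 in total.

4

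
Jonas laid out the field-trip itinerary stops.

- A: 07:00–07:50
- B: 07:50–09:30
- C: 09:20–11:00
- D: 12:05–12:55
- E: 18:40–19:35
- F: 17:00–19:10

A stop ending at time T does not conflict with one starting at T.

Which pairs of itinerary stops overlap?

B & C, E & F

Two intervals overlap when each starts before the other ends.
Sorted by start: A, B, C, D, F, E.
B starts exactly when A ends (back-to-back, no overlap), so nothing later overlaps A either.
C starts before B ends → B and C overlap.
D starts after B ends, so nothing later overlaps B either.
D starts after C ends, so nothing later overlaps C either.
F starts after D ends, so nothing later overlaps D either.
E starts before F ends → F and E overlap.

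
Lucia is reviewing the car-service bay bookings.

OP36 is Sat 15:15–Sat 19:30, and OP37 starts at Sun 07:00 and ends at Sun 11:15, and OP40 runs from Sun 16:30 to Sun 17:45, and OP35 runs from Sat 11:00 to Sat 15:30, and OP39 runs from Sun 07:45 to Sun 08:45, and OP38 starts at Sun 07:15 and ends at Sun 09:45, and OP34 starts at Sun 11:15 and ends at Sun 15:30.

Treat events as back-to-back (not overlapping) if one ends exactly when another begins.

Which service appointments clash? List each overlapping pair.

Check each pair: they overlap iff neither finishes before the other starts.
Sorted by start: OP35, OP36, OP37, OP38, OP39, OP34, OP40.
OP36 starts before OP35 ends → OP35 and OP36 overlap.
OP37 starts after OP35 ends, so nothing later overlaps OP35 either.
OP37 starts after OP36 ends, so nothing later overlaps OP36 either.
OP38 starts before OP37 ends → OP37 and OP38 overlap.
OP39 starts before OP37 ends → OP37 and OP39 overlap.
OP34 starts exactly when OP37 ends (back-to-back, no overlap), so nothing later overlaps OP37 either.
OP39 starts before OP38 ends → OP38 and OP39 overlap.
OP34 starts after OP38 ends, so nothing later overlaps OP38 either.
OP34 starts after OP39 ends, so nothing later overlaps OP39 either.
OP40 starts after OP34 ends.

OP35 & OP36, OP37 & OP38, OP37 & OP39, OP38 & OP39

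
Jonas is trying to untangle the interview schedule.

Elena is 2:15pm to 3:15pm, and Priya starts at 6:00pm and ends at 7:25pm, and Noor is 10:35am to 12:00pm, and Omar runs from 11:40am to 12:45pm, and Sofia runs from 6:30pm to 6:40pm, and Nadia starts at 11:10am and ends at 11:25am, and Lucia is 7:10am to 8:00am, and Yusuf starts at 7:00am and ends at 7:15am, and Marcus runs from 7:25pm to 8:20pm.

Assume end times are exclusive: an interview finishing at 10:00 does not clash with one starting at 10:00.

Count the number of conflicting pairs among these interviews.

Sorted by start: Yusuf, Lucia, Noor, Nadia, Omar, Elena, Priya, Sofia, Marcus.
Lucia starts before Yusuf ends → Yusuf and Lucia overlap.
Noor starts after Yusuf ends — done with Yusuf.
Noor starts after Lucia ends — done with Lucia.
Nadia starts before Noor ends → Noor and Nadia overlap.
Omar starts before Noor ends → Noor and Omar overlap.
Elena starts after Noor ends — done with Noor.
Omar starts after Nadia ends — done with Nadia.
Elena starts after Omar ends — done with Omar.
Priya starts after Elena ends — done with Elena.
Sofia starts before Priya ends → Priya and Sofia overlap.
Marcus starts exactly when Priya ends (back-to-back, no overlap).
Marcus starts after Sofia ends.
Overlapping pairs: Lucia & Yusuf, Nadia & Noor, Noor & Omar, Priya & Sofia — 4 in total.

4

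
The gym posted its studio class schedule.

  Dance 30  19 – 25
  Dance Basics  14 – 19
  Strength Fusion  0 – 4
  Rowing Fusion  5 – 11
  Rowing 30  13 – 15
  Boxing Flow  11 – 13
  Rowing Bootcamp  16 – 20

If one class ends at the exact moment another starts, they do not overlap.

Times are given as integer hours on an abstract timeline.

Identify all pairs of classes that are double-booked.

Sorted by start: Strength Fusion, Rowing Fusion, Boxing Flow, Rowing 30, Dance Basics, Rowing Bootcamp, Dance 30.
Rowing Fusion starts after Strength Fusion ends — done with Strength Fusion.
Boxing Flow starts exactly when Rowing Fusion ends (back-to-back, no overlap) — done with Rowing Fusion.
Rowing 30 starts exactly when Boxing Flow ends (back-to-back, no overlap) — done with Boxing Flow.
Dance Basics starts before Rowing 30 ends → Rowing 30 and Dance Basics overlap.
Rowing Bootcamp starts after Rowing 30 ends — done with Rowing 30.
Rowing Bootcamp starts before Dance Basics ends → Dance Basics and Rowing Bootcamp overlap.
Dance 30 starts exactly when Dance Basics ends (back-to-back, no overlap).
Dance 30 starts before Rowing Bootcamp ends → Rowing Bootcamp and Dance 30 overlap.

Dance 30 & Rowing Bootcamp, Dance Basics & Rowing 30, Dance Basics & Rowing Bootcamp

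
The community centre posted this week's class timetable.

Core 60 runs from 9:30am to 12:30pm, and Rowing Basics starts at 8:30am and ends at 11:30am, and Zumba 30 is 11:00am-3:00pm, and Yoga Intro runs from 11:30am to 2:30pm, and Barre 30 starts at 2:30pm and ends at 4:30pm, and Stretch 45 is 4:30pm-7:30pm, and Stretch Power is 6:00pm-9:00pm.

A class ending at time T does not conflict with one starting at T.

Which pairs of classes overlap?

Barre 30 & Zumba 30, Core 60 & Rowing Basics, Core 60 & Yoga Intro, Core 60 & Zumba 30, Rowing Basics & Zumba 30, Stretch 45 & Stretch Power, Yoga Intro & Zumba 30

Sorted by start: Rowing Basics, Core 60, Zumba 30, Yoga Intro, Barre 30, Stretch 45, Stretch Power.
Core 60 starts before Rowing Basics ends → Rowing Basics and Core 60 overlap.
Zumba 30 starts before Rowing Basics ends → Rowing Basics and Zumba 30 overlap.
Yoga Intro starts exactly when Rowing Basics ends (back-to-back, no overlap), so Rowing Basics has no further overlaps.
Zumba 30 starts before Core 60 ends → Core 60 and Zumba 30 overlap.
Yoga Intro starts before Core 60 ends → Core 60 and Yoga Intro overlap.
Barre 30 starts after Core 60 ends, so Core 60 has no further overlaps.
Yoga Intro starts before Zumba 30 ends → Zumba 30 and Yoga Intro overlap.
Barre 30 starts before Zumba 30 ends → Zumba 30 and Barre 30 overlap.
Stretch 45 starts after Zumba 30 ends, so Zumba 30 has no further overlaps.
Barre 30 starts exactly when Yoga Intro ends (back-to-back, no overlap), so Yoga Intro has no further overlaps.
Stretch 45 starts exactly when Barre 30 ends (back-to-back, no overlap), so Barre 30 has no further overlaps.
Stretch Power starts before Stretch 45 ends → Stretch 45 and Stretch Power overlap.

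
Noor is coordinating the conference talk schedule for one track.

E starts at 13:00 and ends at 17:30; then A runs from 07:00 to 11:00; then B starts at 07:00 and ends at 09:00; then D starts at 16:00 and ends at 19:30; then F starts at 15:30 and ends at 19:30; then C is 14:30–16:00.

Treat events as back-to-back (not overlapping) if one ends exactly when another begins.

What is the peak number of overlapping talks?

Sweep the timeline, counting +1 at each start and −1 at each end (ends before starts at a tie):
07:00 start A → 1
07:00 start B → 2
09:00 end B → 1
11:00 end A → 0
13:00 start E → 1
14:30 start C → 2
15:30 start F → 3
16:00 end C → 2
16:00 start D → 3
17:30 end E → 2
19:30 end D → 1
19:30 end F → 0
Peak is 3, at 15:30 (C, E, F).

3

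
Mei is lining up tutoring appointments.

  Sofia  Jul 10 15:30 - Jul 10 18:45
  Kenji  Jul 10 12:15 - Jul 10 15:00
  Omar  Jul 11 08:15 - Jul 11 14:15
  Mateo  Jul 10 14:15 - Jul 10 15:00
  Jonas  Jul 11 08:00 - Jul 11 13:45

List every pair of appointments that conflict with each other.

Sorted by start: Kenji, Mateo, Sofia, Jonas, Omar.
Mateo starts before Kenji ends → Kenji and Mateo overlap.
Sofia starts after Kenji ends, so nothing later overlaps Kenji either.
Sofia starts after Mateo ends, so nothing later overlaps Mateo either.
Jonas starts after Sofia ends, so nothing later overlaps Sofia either.
Omar starts before Jonas ends → Jonas and Omar overlap.

Jonas & Omar, Kenji & Mateo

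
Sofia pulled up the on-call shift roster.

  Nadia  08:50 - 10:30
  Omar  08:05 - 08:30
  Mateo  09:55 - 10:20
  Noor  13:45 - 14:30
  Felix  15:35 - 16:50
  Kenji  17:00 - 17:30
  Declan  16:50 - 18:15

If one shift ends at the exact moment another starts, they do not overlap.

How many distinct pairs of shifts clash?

Sorted by start: Omar, Nadia, Mateo, Noor, Felix, Declan, Kenji.
Nadia starts after Omar ends, so nothing later overlaps Omar either.
Mateo starts before Nadia ends → Nadia and Mateo overlap.
Noor starts after Nadia ends, so nothing later overlaps Nadia either.
Noor starts after Mateo ends, so nothing later overlaps Mateo either.
Felix starts after Noor ends, so nothing later overlaps Noor either.
Declan starts exactly when Felix ends (back-to-back, no overlap), so nothing later overlaps Felix either.
Kenji starts before Declan ends → Declan and Kenji overlap.
Overlapping pairs: Declan & Kenji, Mateo & Nadia — 2 in total.

2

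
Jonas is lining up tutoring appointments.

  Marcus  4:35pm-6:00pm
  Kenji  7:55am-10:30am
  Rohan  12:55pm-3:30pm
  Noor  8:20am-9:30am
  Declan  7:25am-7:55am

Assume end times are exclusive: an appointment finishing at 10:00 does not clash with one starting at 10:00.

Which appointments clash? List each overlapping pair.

Kenji & Noor

Check each pair: they overlap iff neither finishes before the other starts.
Sorted by start: Declan, Kenji, Noor, Rohan, Marcus.
Kenji starts exactly when Declan ends (back-to-back, no overlap), so Declan has no further overlaps.
Noor starts before Kenji ends → Kenji and Noor overlap.
Rohan starts after Kenji ends, so Kenji has no further overlaps.
Rohan starts after Noor ends, so Noor has no further overlaps.
Marcus starts after Rohan ends.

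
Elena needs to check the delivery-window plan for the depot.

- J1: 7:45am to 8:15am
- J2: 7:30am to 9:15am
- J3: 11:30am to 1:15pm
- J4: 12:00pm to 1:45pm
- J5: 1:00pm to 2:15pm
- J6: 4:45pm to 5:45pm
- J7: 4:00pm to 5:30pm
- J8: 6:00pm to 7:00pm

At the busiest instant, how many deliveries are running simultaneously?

3

Sweep the timeline, counting +1 at each start and −1 at each end (ends before starts at a tie):
7:30am start J2 → 1
7:45am start J1 → 2
8:15am end J1 → 1
9:15am end J2 → 0
11:30am start J3 → 1
12:00pm start J4 → 2
1:00pm start J5 → 3
1:15pm end J3 → 2
1:45pm end J4 → 1
2:15pm end J5 → 0
4:00pm start J7 → 1
4:45pm start J6 → 2
5:30pm end J7 → 1
5:45pm end J6 → 0
6:00pm start J8 → 1
7:00pm end J8 → 0
Peak is 3, at 1:00pm (J3, J4, J5).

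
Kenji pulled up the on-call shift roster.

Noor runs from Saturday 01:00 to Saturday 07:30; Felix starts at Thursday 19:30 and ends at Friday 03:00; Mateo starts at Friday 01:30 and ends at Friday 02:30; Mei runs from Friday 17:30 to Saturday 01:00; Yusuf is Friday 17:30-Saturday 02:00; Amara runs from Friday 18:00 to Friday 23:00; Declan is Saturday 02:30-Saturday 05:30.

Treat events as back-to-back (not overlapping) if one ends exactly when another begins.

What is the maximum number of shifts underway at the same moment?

Walk through starts and ends in time order (an end at T is processed before a start at T):
Thursday 19:30 start Felix → 1
Friday 01:30 start Mateo → 2
Friday 02:30 end Mateo → 1
Friday 03:00 end Felix → 0
Friday 17:30 start Mei → 1
Friday 17:30 start Yusuf → 2
Friday 18:00 start Amara → 3
Friday 23:00 end Amara → 2
Saturday 01:00 end Mei → 1
Saturday 01:00 start Noor → 2
Saturday 02:00 end Yusuf → 1
Saturday 02:30 start Declan → 2
Saturday 05:30 end Declan → 1
Saturday 07:30 end Noor → 0
Peak is 3, at Friday 18:00 (Amara, Mei, Yusuf).

3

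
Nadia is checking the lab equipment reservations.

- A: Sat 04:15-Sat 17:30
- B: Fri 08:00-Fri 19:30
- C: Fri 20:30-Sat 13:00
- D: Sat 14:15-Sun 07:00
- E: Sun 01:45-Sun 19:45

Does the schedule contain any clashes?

Yes

Sorted by start: B, C, A, D, E.
C starts after B ends — done with B.
A starts before C ends → C and A overlap.
That's a conflict, so the schedule is not conflict-free.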